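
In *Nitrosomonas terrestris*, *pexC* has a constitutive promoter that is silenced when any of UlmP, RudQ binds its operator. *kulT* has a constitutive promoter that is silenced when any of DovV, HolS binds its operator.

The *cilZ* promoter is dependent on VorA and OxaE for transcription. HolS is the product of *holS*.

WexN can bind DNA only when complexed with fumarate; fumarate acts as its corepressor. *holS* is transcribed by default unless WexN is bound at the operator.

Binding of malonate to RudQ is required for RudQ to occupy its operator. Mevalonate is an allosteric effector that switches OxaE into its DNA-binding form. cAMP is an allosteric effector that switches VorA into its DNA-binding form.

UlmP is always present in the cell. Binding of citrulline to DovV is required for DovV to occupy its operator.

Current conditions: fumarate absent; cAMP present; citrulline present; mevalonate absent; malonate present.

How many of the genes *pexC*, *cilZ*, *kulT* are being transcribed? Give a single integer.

UlmP is produced constitutively and is active.
Malonate is present, so RudQ is active.
With repressor UlmP bound, *pexC* is not transcribed.
→ *pexC* is OFF.
cAMP is present, so VorA is active.
Mevalonate is absent, so OxaE is inactive.
Required activator OxaE is absent, so *cilZ* is not transcribed.
→ *cilZ* is OFF.
Citrulline is present, so DovV is active.
Fumarate is absent, so WexN is inactive.
With no repressor bound, *holS* is transcribed.
So HolS is produced and active.
With repressor DovV bound, *kulT* is not transcribed.
→ *kulT* is OFF.
0 of the 3 genes are transcribed.

0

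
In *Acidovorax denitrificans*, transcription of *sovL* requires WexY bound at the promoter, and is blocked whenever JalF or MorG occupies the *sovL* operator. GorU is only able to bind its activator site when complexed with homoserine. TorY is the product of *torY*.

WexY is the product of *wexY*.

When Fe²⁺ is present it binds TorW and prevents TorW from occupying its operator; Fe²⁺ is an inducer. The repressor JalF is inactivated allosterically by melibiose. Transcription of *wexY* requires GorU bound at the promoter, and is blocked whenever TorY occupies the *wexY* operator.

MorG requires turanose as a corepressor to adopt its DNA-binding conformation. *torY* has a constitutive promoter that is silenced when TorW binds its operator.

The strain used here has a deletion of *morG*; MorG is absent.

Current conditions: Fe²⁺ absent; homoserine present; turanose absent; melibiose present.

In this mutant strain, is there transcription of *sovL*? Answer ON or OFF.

Melibiose is present, so JalF is inactive.
MorG is non-functional in this strain, so it has no effect.
Fe²⁺ is absent, so TorW is active.
With repressor TorW bound, *torY* is not transcribed.
So TorY is not produced.
Homoserine is present, so GorU is active.
No repressor is bound and GorU is active, so *wexY* is transcribed.
So WexY is produced and active.
No repressor is bound and WexY is active, so *sovL* is transcribed.

ON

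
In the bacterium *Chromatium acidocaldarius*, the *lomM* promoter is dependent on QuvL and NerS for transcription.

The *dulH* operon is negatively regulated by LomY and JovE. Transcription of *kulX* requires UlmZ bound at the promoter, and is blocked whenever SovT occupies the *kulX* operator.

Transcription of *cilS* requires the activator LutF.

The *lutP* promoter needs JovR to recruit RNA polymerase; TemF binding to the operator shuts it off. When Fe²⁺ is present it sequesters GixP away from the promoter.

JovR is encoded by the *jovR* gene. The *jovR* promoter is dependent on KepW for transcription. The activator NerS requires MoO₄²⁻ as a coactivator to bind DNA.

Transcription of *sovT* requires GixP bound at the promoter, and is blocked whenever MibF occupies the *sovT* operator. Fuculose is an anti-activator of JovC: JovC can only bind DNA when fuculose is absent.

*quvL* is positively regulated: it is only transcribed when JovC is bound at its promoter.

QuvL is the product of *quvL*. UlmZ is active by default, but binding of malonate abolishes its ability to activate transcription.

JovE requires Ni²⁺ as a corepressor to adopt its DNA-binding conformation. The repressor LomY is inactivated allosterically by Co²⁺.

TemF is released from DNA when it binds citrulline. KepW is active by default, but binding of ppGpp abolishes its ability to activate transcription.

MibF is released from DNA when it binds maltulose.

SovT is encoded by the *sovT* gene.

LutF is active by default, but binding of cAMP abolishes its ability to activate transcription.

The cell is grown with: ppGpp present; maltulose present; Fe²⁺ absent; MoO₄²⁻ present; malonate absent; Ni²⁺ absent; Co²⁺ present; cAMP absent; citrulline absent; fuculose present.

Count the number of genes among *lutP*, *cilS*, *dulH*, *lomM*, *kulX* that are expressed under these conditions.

Citrulline is absent, so TemF is active.
ppGpp is present, so KepW is inactive.
Required activator KepW is absent, so *jovR* is not transcribed.
So JovR is not produced.
With repressor TemF bound, *lutP* is not transcribed.
→ *lutP* is OFF.
cAMP is absent, so LutF is active.
No repressor is bound and LutF is active, so *cilS* is transcribed.
→ *cilS* is ON.
Co²⁺ is present, so LomY is inactive.
Ni²⁺ is absent, so JovE is inactive.
With no repressor bound, *dulH* is transcribed.
→ *dulH* is ON.
Fuculose is present, so JovC is inactive.
Required activator JovC is absent, so *quvL* is not transcribed.
So QuvL is not produced.
MoO₄²⁻ is present, so NerS is active.
Required activator QuvL is absent, so *lomM* is not transcribed.
→ *lomM* is OFF.
Malonate is absent, so UlmZ is active.
Maltulose is present, so MibF is inactive.
Fe²⁺ is absent, so GixP is active.
No repressor is bound and GixP is active, so *sovT* is transcribed.
So SovT is produced and active.
With repressor SovT bound, *kulX* is not transcribed.
→ *kulX* is OFF.
2 of the 5 genes are transcribed.

2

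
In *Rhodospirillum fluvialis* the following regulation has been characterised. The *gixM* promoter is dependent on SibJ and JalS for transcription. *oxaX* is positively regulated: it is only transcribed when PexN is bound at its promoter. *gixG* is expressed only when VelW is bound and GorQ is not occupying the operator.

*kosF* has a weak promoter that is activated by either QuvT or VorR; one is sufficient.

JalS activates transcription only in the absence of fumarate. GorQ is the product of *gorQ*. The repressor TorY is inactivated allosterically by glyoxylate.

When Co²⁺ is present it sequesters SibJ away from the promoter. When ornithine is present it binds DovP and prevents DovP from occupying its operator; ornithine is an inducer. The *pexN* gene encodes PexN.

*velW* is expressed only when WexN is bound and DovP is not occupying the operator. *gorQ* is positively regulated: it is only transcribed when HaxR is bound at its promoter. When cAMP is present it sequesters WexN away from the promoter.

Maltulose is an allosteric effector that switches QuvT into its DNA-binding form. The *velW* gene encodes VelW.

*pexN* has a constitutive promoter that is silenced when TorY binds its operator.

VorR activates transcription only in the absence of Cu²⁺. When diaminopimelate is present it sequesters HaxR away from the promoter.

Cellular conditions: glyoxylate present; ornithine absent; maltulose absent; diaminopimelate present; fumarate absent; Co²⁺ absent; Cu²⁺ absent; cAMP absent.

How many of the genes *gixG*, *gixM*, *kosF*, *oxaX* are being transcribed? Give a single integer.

3

Diaminopimelate is present, so HaxR is inactive.
Required activator HaxR is absent, so *gorQ* is not transcribed.
So GorQ is not produced.
cAMP is absent, so WexN is active.
Ornithine is absent, so DovP is active.
With repressor DovP bound, *velW* is not transcribed.
So VelW is not produced.
Required activator VelW is absent, so *gixG* is not transcribed.
→ *gixG* is OFF.
Co²⁺ is absent, so SibJ is active.
Fumarate is absent, so JalS is active.
No repressor is bound and SibJ and JalS are active, so *gixM* is transcribed.
→ *gixM* is ON.
Maltulose is absent, so QuvT is inactive.
Cu²⁺ is absent, so VorR is active.
Activator VorR is present, so *kosF* is transcribed.
→ *kosF* is ON.
Glyoxylate is present, so TorY is inactive.
With no repressor bound, *pexN* is transcribed.
So PexN is produced and active.
No repressor is bound and PexN is active, so *oxaX* is transcribed.
→ *oxaX* is ON.
3 of the 4 genes are transcribed.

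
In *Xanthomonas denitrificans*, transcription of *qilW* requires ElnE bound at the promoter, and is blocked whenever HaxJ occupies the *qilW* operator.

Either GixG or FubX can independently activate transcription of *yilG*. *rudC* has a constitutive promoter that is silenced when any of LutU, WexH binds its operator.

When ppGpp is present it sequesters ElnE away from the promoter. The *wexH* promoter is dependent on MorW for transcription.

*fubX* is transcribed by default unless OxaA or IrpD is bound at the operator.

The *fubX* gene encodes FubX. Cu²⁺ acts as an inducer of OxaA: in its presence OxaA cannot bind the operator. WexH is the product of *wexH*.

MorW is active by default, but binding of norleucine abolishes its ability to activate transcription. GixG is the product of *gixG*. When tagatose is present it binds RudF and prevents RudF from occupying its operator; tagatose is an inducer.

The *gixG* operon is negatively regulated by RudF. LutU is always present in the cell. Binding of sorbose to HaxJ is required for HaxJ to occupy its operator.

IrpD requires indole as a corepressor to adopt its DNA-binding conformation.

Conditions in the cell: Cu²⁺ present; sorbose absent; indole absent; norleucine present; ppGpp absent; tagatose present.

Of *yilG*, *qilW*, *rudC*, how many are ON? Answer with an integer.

2

Tagatose is present, so RudF is inactive.
With no repressor bound, *gixG* is transcribed.
So GixG is produced and active.
Cu²⁺ is present, so OxaA is inactive.
Indole is absent, so IrpD is inactive.
With no repressor bound, *fubX* is transcribed.
So FubX is produced and active.
Activator GixG is present, so *yilG* is transcribed.
→ *yilG* is ON.
ppGpp is absent, so ElnE is active.
Sorbose is absent, so HaxJ is inactive.
No repressor is bound and ElnE is active, so *qilW* is transcribed.
→ *qilW* is ON.
LutU is produced constitutively and is active.
Norleucine is present, so MorW is inactive.
Required activator MorW is absent, so *wexH* is not transcribed.
So WexH is not produced.
With repressor LutU bound, *rudC* is not transcribed.
→ *rudC* is OFF.
2 of the 3 genes are transcribed.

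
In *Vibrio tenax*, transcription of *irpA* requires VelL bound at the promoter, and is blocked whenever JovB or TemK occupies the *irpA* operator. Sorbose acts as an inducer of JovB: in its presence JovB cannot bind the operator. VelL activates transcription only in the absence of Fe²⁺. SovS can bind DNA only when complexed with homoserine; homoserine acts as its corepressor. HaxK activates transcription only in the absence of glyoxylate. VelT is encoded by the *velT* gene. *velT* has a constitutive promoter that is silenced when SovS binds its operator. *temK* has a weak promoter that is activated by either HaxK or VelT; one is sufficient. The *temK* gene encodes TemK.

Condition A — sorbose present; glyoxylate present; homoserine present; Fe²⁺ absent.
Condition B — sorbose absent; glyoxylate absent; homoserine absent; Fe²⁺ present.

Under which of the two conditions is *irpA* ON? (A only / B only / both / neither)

A only

Condition A:
Sorbose is present, so JovB is inactive.
Glyoxylate is present, so HaxK is inactive.
Homoserine is present, so SovS is active.
With repressor SovS bound, *velT* is not transcribed.
So VelT is not produced.
No activator is available at the *temK* promoter, so *temK* is not transcribed.
So TemK is not produced.
Fe²⁺ is absent, so VelL is active.
No repressor is bound and VelL is active, so *irpA* is transcribed.
→ *irpA* is ON in A.
Condition B:
Sorbose is absent, so JovB is active.
Glyoxylate is absent, so HaxK is active.
Homoserine is absent, so SovS is inactive.
With no repressor bound, *velT* is transcribed.
So VelT is produced and active.
Activator HaxK is present, so *temK* is transcribed.
So TemK is produced and active.
Fe²⁺ is present, so VelL is inactive.
With repressor JovB bound, *irpA* is not transcribed.
→ *irpA* is OFF in B.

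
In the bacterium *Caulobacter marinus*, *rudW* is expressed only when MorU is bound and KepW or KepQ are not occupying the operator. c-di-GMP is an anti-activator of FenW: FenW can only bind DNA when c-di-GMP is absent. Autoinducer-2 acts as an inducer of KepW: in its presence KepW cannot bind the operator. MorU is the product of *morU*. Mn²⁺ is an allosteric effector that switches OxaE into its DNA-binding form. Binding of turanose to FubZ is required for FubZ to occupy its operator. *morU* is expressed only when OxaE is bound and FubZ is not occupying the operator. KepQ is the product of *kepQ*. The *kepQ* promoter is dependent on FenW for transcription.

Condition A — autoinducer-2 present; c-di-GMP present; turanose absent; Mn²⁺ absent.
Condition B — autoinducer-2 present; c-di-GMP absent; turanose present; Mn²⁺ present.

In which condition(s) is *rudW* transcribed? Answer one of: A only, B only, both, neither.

neither

Condition A:
Autoinducer-2 is present, so KepW is inactive.
c-di-GMP is present, so FenW is inactive.
Required activator FenW is absent, so *kepQ* is not transcribed.
So KepQ is not produced.
Turanose is absent, so FubZ is inactive.
Mn²⁺ is absent, so OxaE is inactive.
Required activator OxaE is absent, so *morU* is not transcribed.
So MorU is not produced.
Required activator MorU is absent, so *rudW* is not transcribed.
→ *rudW* is OFF in A.
Condition B:
Autoinducer-2 is present, so KepW is inactive.
c-di-GMP is absent, so FenW is active.
No repressor is bound and FenW is active, so *kepQ* is transcribed.
So KepQ is produced and active.
Turanose is present, so FubZ is active.
Mn²⁺ is present, so OxaE is active.
With repressor FubZ bound, *morU* is not transcribed.
So MorU is not produced.
With repressor KepQ bound, *rudW* is not transcribed.
→ *rudW* is OFF in B.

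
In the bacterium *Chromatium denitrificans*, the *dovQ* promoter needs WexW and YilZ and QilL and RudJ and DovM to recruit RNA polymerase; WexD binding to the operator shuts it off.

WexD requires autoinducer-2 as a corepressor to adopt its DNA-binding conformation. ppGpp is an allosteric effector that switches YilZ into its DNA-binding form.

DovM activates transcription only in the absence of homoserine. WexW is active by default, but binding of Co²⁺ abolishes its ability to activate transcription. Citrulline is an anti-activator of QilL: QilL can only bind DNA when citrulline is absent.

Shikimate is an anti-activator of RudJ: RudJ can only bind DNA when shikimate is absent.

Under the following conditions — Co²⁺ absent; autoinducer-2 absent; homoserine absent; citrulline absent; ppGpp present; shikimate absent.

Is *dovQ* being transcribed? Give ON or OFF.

Co²⁺ is absent, so WexW is active.
Autoinducer-2 is absent, so WexD is inactive.
ppGpp is present, so YilZ is active.
Citrulline is absent, so QilL is active.
Shikimate is absent, so RudJ is active.
Homoserine is absent, so DovM is active.
No repressor is bound and WexW and YilZ and QilL and RudJ and DovM are active, so *dovQ* is transcribed.

ON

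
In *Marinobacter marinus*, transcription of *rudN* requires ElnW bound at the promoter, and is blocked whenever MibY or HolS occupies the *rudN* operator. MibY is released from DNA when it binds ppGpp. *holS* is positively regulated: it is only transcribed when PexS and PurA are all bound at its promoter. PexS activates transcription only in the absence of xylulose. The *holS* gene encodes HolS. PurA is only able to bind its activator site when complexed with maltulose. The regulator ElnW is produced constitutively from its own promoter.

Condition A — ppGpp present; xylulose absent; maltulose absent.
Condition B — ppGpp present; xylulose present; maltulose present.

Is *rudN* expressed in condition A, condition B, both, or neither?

Condition A:
ppGpp is present, so MibY is inactive.
Xylulose is absent, so PexS is active.
Maltulose is absent, so PurA is inactive.
Required activator PurA is absent, so *holS* is not transcribed.
So HolS is not produced.
ElnW is produced constitutively and is active.
No repressor is bound and ElnW is active, so *rudN* is transcribed.
→ *rudN* is ON in A.
Condition B:
ppGpp is present, so MibY is inactive.
Xylulose is present, so PexS is inactive.
Maltulose is present, so PurA is active.
Required activator PexS is absent, so *holS* is not transcribed.
So HolS is not produced.
ElnW is produced constitutively and is active.
No repressor is bound and ElnW is active, so *rudN* is transcribed.
→ *rudN* is ON in B.

both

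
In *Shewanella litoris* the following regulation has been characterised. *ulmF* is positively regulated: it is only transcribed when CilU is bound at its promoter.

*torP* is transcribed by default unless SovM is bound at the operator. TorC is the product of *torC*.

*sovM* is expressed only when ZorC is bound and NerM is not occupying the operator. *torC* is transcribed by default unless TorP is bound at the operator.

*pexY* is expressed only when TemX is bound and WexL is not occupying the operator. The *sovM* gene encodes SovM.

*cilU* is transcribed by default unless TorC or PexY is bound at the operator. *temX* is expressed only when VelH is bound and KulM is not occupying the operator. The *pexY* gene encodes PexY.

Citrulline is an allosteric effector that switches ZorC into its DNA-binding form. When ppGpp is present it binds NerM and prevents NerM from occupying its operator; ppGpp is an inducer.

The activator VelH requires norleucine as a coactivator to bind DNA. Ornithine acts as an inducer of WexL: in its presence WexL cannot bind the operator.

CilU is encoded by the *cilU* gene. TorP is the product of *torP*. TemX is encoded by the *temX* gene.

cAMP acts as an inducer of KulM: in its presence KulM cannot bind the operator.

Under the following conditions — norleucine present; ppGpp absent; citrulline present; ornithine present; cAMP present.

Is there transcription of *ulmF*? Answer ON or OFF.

OFF

Citrulline is present, so ZorC is active.
ppGpp is absent, so NerM is active.
With repressor NerM bound, *sovM* is not transcribed.
So SovM is not produced.
With no repressor bound, *torP* is transcribed.
So TorP is produced and active.
With repressor TorP bound, *torC* is not transcribed.
So TorC is not produced.
Ornithine is present, so WexL is inactive.
Norleucine is present, so VelH is active.
cAMP is present, so KulM is inactive.
No repressor is bound and VelH is active, so *temX* is transcribed.
So TemX is produced and active.
No repressor is bound and TemX is active, so *pexY* is transcribed.
So PexY is produced and active.
With repressor PexY bound, *cilU* is not transcribed.
So CilU is not produced.
Required activator CilU is absent, so *ulmF* is not transcribed.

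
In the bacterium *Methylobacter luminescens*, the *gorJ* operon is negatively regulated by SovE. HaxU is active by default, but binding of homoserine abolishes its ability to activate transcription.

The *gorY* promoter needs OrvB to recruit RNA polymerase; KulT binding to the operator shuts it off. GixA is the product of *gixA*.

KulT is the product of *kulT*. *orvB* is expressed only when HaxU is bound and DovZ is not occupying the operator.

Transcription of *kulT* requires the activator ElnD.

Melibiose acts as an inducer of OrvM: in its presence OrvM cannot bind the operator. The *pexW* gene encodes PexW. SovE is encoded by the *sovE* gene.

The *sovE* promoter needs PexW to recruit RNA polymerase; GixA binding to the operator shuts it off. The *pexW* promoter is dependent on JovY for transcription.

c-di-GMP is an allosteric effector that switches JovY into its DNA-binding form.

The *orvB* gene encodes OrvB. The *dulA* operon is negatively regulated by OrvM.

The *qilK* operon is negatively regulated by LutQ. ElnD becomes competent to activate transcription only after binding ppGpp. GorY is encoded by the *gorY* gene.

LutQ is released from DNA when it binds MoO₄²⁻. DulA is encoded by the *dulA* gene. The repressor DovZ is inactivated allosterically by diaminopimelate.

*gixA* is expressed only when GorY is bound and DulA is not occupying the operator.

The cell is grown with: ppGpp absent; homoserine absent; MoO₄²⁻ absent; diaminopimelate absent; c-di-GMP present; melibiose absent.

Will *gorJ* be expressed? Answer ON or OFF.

ppGpp is absent, so ElnD is inactive.
Required activator ElnD is absent, so *kulT* is not transcribed.
So KulT is not produced.
Homoserine is absent, so HaxU is active.
Diaminopimelate is absent, so DovZ is active.
With repressor DovZ bound, *orvB* is not transcribed.
So OrvB is not produced.
Required activator OrvB is absent, so *gorY* is not transcribed.
So GorY is not produced.
Melibiose is absent, so OrvM is active.
With repressor OrvM bound, *dulA* is not transcribed.
So DulA is not produced.
Required activator GorY is absent, so *gixA* is not transcribed.
So GixA is not produced.
c-di-GMP is present, so JovY is active.
No repressor is bound and JovY is active, so *pexW* is transcribed.
So PexW is produced and active.
No repressor is bound and PexW is active, so *sovE* is transcribed.
So SovE is produced and active.
With repressor SovE bound, *gorJ* is not transcribed.

OFF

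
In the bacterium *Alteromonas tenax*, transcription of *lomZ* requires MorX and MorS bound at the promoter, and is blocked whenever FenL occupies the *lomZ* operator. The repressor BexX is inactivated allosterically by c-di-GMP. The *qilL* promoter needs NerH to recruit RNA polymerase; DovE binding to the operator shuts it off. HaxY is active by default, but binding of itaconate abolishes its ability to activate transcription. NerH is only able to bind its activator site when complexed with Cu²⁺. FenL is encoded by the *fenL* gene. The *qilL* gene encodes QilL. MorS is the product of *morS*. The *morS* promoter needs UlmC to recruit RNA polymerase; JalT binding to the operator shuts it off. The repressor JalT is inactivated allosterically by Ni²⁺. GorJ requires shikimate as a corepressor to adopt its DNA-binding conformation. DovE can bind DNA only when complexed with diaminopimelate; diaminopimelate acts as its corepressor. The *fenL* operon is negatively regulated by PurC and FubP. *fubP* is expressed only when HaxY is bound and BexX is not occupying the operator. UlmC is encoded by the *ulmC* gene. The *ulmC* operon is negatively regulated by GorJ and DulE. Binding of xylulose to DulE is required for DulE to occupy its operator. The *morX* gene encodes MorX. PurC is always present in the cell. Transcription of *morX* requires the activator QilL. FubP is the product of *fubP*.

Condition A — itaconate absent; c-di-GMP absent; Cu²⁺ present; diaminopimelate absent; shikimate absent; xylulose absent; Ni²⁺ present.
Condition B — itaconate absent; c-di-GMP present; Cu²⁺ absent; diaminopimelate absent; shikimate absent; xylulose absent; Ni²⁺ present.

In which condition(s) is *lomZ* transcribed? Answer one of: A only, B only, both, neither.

Condition A:
PurC is produced constitutively and is active.
Itaconate is absent, so HaxY is active.
c-di-GMP is absent, so BexX is active.
With repressor BexX bound, *fubP* is not transcribed.
So FubP is not produced.
With repressor PurC bound, *fenL* is not transcribed.
So FenL is not produced.
Cu²⁺ is present, so NerH is active.
Diaminopimelate is absent, so DovE is inactive.
No repressor is bound and NerH is active, so *qilL* is transcribed.
So QilL is produced and active.
No repressor is bound and QilL is active, so *morX* is transcribed.
So MorX is produced and active.
Shikimate is absent, so GorJ is inactive.
Xylulose is absent, so DulE is inactive.
With no repressor bound, *ulmC* is transcribed.
So UlmC is produced and active.
Ni²⁺ is present, so JalT is inactive.
No repressor is bound and UlmC is active, so *morS* is transcribed.
So MorS is produced and active.
No repressor is bound and MorX and MorS are active, so *lomZ* is transcribed.
→ *lomZ* is ON in A.
Condition B:
PurC is produced constitutively and is active.
Itaconate is absent, so HaxY is active.
c-di-GMP is present, so BexX is inactive.
No repressor is bound and HaxY is active, so *fubP* is transcribed.
So FubP is produced and active.
With repressor PurC bound, *fenL* is not transcribed.
So FenL is not produced.
Cu²⁺ is absent, so NerH is inactive.
Diaminopimelate is absent, so DovE is inactive.
Required activator NerH is absent, so *qilL* is not transcribed.
So QilL is not produced.
Required activator QilL is absent, so *morX* is not transcribed.
So MorX is not produced.
Shikimate is absent, so GorJ is inactive.
Xylulose is absent, so DulE is inactive.
With no repressor bound, *ulmC* is transcribed.
So UlmC is produced and active.
Ni²⁺ is present, so JalT is inactive.
No repressor is bound and UlmC is active, so *morS* is transcribed.
So MorS is produced and active.
Required activator MorX is absent, so *lomZ* is not transcribed.
→ *lomZ* is OFF in B.

A only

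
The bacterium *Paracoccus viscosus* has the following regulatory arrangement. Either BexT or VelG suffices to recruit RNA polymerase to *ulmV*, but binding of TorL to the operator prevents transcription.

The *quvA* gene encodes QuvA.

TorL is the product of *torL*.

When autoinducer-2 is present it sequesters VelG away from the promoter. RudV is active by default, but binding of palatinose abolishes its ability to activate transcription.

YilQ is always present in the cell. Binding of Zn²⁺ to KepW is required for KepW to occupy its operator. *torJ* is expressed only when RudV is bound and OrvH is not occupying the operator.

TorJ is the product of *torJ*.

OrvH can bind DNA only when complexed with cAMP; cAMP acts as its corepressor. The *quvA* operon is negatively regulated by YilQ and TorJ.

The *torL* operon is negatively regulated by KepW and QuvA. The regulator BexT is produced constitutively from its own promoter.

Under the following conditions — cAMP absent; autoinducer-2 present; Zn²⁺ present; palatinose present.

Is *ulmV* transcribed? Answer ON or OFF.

BexT is produced constitutively and is active.
Autoinducer-2 is present, so VelG is inactive.
Zn²⁺ is present, so KepW is active.
YilQ is produced constitutively and is active.
cAMP is absent, so OrvH is inactive.
Palatinose is present, so RudV is inactive.
Required activator RudV is absent, so *torJ* is not transcribed.
So TorJ is not produced.
With repressor YilQ bound, *quvA* is not transcribed.
So QuvA is not produced.
With repressor KepW bound, *torL* is not transcribed.
So TorL is not produced.
Activator BexT is present, so *ulmV* is transcribed.

ON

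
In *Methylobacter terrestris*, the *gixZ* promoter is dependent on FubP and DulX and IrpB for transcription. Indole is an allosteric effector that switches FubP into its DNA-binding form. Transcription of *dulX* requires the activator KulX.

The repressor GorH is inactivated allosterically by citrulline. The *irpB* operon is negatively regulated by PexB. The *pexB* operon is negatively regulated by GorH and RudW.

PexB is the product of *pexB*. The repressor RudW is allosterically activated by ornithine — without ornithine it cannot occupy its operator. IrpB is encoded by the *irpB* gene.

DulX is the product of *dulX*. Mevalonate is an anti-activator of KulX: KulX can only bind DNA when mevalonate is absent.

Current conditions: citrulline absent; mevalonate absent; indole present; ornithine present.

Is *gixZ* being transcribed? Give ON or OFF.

ON

Indole is present, so FubP is active.
Mevalonate is absent, so KulX is active.
No repressor is bound and KulX is active, so *dulX* is transcribed.
So DulX is produced and active.
Citrulline is absent, so GorH is active.
Ornithine is present, so RudW is active.
With repressor GorH bound, *pexB* is not transcribed.
So PexB is not produced.
With no repressor bound, *irpB* is transcribed.
So IrpB is produced and active.
No repressor is bound and FubP and DulX and IrpB are active, so *gixZ* is transcribed.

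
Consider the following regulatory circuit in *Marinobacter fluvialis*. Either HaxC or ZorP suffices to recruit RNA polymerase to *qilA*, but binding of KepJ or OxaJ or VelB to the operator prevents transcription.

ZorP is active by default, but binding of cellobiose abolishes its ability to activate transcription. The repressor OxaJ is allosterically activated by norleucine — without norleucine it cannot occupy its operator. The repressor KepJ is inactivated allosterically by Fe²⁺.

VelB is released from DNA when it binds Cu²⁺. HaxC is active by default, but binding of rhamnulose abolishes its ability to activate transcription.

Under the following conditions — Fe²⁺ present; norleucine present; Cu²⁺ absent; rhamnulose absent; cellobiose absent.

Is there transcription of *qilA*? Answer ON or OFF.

OFF

Fe²⁺ is present, so KepJ is inactive.
Norleucine is present, so OxaJ is active.
Cu²⁺ is absent, so VelB is active.
Rhamnulose is absent, so HaxC is active.
Cellobiose is absent, so ZorP is active.
With repressor OxaJ bound, *qilA* is not transcribed.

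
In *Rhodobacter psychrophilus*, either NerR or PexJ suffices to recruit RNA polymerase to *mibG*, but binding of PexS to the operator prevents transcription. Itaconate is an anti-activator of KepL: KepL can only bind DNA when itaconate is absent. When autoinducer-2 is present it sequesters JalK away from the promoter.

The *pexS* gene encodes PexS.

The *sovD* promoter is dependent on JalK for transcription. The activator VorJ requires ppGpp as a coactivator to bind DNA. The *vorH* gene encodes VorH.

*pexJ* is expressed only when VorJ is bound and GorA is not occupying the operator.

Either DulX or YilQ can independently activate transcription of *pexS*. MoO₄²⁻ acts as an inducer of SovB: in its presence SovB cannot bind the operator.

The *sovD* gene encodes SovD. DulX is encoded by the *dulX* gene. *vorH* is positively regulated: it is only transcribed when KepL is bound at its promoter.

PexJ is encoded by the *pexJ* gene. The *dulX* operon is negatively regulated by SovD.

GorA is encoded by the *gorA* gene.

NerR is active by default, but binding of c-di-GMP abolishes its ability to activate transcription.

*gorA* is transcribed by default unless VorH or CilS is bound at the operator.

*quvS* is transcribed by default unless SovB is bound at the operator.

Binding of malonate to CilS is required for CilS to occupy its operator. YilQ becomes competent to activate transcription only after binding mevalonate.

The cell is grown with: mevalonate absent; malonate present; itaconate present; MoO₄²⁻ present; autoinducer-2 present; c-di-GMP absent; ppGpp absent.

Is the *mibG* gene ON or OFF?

OFF

Autoinducer-2 is present, so JalK is inactive.
Required activator JalK is absent, so *sovD* is not transcribed.
So SovD is not produced.
With no repressor bound, *dulX* is transcribed.
So DulX is produced and active.
Mevalonate is absent, so YilQ is inactive.
Activator DulX is present, so *pexS* is transcribed.
So PexS is produced and active.
c-di-GMP is absent, so NerR is active.
ppGpp is absent, so VorJ is inactive.
Itaconate is present, so KepL is inactive.
Required activator KepL is absent, so *vorH* is not transcribed.
So VorH is not produced.
Malonate is present, so CilS is active.
With repressor CilS bound, *gorA* is not transcribed.
So GorA is not produced.
Required activator VorJ is absent, so *pexJ* is not transcribed.
So PexJ is not produced.
With repressor PexS bound, *mibG* is not transcribed.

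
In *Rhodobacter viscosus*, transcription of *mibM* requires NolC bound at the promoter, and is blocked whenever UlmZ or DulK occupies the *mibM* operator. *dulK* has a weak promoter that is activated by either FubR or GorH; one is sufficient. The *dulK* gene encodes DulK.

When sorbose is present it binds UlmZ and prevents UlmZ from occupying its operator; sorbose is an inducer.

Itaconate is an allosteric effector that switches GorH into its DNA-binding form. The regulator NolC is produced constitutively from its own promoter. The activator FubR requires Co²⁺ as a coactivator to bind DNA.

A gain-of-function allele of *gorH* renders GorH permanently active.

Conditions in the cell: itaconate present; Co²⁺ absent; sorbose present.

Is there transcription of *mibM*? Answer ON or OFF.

OFF

Sorbose is present, so UlmZ is inactive.
NolC is produced constitutively and is active.
Co²⁺ is absent, so FubR is inactive.
GorH is constitutively active in this strain.
Activator GorH is present, so *dulK* is transcribed.
So DulK is produced and active.
With repressor DulK bound, *mibM* is not transcribed.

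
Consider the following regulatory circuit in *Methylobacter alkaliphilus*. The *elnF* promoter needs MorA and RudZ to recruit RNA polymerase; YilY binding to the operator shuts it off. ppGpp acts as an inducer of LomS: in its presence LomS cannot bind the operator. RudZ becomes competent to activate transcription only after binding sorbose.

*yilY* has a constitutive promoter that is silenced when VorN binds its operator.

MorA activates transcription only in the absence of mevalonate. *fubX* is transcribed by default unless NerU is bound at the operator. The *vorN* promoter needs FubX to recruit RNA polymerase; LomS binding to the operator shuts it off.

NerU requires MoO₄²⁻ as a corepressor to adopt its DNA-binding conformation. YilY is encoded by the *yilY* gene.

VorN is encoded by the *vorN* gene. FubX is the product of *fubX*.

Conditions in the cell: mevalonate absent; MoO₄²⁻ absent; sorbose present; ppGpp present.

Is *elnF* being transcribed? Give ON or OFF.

Mevalonate is absent, so MorA is active.
Sorbose is present, so RudZ is active.
MoO₄²⁻ is absent, so NerU is inactive.
With no repressor bound, *fubX* is transcribed.
So FubX is produced and active.
ppGpp is present, so LomS is inactive.
No repressor is bound and FubX is active, so *vorN* is transcribed.
So VorN is produced and active.
With repressor VorN bound, *yilY* is not transcribed.
So YilY is not produced.
No repressor is bound and MorA and RudZ are active, so *elnF* is transcribed.

ON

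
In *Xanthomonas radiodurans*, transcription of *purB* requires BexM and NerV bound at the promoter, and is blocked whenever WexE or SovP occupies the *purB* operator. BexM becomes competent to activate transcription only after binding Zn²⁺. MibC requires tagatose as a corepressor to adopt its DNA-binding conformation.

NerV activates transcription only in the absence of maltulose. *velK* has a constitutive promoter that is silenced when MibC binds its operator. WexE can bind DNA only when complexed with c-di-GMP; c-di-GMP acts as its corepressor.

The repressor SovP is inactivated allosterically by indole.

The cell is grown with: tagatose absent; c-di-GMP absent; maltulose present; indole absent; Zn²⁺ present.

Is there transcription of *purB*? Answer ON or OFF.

OFF

Zn²⁺ is present, so BexM is active.
c-di-GMP is absent, so WexE is inactive.
Indole is absent, so SovP is active.
Maltulose is present, so NerV is inactive.
With repressor SovP bound, *purB* is not transcribed.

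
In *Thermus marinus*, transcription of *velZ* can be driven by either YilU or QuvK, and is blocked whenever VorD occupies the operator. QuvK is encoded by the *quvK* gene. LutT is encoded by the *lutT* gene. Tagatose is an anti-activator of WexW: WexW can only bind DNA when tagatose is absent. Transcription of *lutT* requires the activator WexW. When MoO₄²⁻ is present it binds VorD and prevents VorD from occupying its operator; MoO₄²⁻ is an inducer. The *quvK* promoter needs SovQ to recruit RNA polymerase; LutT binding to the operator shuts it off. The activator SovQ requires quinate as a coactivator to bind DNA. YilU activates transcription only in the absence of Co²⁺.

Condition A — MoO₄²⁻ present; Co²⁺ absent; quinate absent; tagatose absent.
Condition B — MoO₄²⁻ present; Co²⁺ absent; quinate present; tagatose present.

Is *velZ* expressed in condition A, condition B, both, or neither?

both

Condition A:
MoO₄²⁻ is present, so VorD is inactive.
Co²⁺ is absent, so YilU is active.
Quinate is absent, so SovQ is inactive.
Tagatose is absent, so WexW is active.
No repressor is bound and WexW is active, so *lutT* is transcribed.
So LutT is produced and active.
With repressor LutT bound, *quvK* is not transcribed.
So QuvK is not produced.
Activator YilU is present, so *velZ* is transcribed.
→ *velZ* is ON in A.
Condition B:
MoO₄²⁻ is present, so VorD is inactive.
Co²⁺ is absent, so YilU is active.
Quinate is present, so SovQ is active.
Tagatose is present, so WexW is inactive.
Required activator WexW is absent, so *lutT* is not transcribed.
So LutT is not produced.
No repressor is bound and SovQ is active, so *quvK* is transcribed.
So QuvK is produced and active.
Activator YilU is present, so *velZ* is transcribed.
→ *velZ* is ON in B.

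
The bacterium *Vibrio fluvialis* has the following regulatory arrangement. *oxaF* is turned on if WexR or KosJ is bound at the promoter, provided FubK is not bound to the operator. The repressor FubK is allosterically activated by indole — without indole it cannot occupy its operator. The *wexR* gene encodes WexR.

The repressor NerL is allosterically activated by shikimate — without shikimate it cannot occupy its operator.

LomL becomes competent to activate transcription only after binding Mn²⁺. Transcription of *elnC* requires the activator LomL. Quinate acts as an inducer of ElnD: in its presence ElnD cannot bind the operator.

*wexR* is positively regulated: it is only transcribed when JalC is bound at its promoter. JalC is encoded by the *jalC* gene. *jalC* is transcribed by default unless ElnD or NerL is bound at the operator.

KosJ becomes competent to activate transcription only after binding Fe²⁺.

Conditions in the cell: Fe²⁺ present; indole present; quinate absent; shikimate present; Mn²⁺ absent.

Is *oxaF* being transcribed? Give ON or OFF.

OFF

Quinate is absent, so ElnD is active.
Shikimate is present, so NerL is active.
With repressor ElnD bound, *jalC* is not transcribed.
So JalC is not produced.
Required activator JalC is absent, so *wexR* is not transcribed.
So WexR is not produced.
Fe²⁺ is present, so KosJ is active.
Indole is present, so FubK is active.
With repressor FubK bound, *oxaF* is not transcribed.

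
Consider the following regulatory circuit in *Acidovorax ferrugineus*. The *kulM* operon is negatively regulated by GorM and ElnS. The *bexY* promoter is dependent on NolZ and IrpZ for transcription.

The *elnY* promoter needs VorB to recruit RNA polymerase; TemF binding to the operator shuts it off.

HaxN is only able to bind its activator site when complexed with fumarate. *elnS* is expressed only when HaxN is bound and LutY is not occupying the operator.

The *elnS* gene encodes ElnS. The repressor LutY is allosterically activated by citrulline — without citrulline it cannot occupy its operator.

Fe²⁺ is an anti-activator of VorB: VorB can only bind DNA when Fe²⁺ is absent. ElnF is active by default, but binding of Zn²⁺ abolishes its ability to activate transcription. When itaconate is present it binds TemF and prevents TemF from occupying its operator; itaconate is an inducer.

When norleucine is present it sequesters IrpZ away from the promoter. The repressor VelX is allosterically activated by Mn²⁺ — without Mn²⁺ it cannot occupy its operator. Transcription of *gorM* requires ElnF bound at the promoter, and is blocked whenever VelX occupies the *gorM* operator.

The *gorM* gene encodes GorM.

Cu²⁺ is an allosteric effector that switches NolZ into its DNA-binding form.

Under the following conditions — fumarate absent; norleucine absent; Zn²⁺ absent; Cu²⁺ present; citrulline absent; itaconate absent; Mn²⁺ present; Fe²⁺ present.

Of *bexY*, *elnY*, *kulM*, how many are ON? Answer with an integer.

Cu²⁺ is present, so NolZ is active.
Norleucine is absent, so IrpZ is active.
No repressor is bound and NolZ and IrpZ are active, so *bexY* is transcribed.
→ *bexY* is ON.
Itaconate is absent, so TemF is active.
Fe²⁺ is present, so VorB is inactive.
With repressor TemF bound, *elnY* is not transcribed.
→ *elnY* is OFF.
Mn²⁺ is present, so VelX is active.
Zn²⁺ is absent, so ElnF is active.
With repressor VelX bound, *gorM* is not transcribed.
So GorM is not produced.
Citrulline is absent, so LutY is inactive.
Fumarate is absent, so HaxN is inactive.
Required activator HaxN is absent, so *elnS* is not transcribed.
So ElnS is not produced.
With no repressor bound, *kulM* is transcribed.
→ *kulM* is ON.
2 of the 3 genes are transcribed.

2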